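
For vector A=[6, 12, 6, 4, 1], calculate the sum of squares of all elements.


|A|^2 = sum of squared components
A[0]^2 = 6^2 = 36
A[1]^2 = 12^2 = 144
A[2]^2 = 6^2 = 36
A[3]^2 = 4^2 = 16
A[4]^2 = 1^2 = 1
Sum = 36 + 144 + 36 + 16 + 1 = 233

233


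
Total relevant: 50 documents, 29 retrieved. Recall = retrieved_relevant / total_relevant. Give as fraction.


Recall = retrieved_relevant / total_relevant
= 29 / 50
= 29 / (29 + 21)
= 29/50

29/50


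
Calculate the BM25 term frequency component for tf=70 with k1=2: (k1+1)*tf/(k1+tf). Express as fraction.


BM25 TF component = (k1+1)*tf / (k1+tf)
k1 = 2, tf = 70
Numerator = (2+1)*70 = 210
Denominator = 2 + 70 = 72
= 210/72 = 35/12

35/12


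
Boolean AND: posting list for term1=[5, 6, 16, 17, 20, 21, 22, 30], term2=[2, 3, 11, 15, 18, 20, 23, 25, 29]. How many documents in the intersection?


Boolean AND: find intersection of posting lists
term1 docs: [5, 6, 16, 17, 20, 21, 22, 30]
term2 docs: [2, 3, 11, 15, 18, 20, 23, 25, 29]
Intersection: [20]
|intersection| = 1

1


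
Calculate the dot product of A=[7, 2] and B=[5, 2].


Dot product = sum of element-wise products
A[0]*B[0] = 7*5 = 35
A[1]*B[1] = 2*2 = 4
Sum = 35 + 4 = 39

39


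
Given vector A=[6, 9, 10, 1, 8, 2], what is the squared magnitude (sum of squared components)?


|A|^2 = sum of squared components
A[0]^2 = 6^2 = 36
A[1]^2 = 9^2 = 81
A[2]^2 = 10^2 = 100
A[3]^2 = 1^2 = 1
A[4]^2 = 8^2 = 64
A[5]^2 = 2^2 = 4
Sum = 36 + 81 + 100 + 1 + 64 + 4 = 286

286


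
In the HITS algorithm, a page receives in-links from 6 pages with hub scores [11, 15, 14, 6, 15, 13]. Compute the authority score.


Authority = sum of hub scores of in-linkers
In-link 1: hub score = 11
In-link 2: hub score = 15
In-link 3: hub score = 14
In-link 4: hub score = 6
In-link 5: hub score = 15
In-link 6: hub score = 13
Authority = 11 + 15 + 14 + 6 + 15 + 13 = 74

74


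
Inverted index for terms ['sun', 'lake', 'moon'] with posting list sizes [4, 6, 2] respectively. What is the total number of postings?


Summing posting list sizes:
'sun': 4 postings
'lake': 6 postings
'moon': 2 postings
Total = 4 + 6 + 2 = 12

12


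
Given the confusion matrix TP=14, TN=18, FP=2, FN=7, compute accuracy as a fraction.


Accuracy = (TP + TN) / (TP + TN + FP + FN)
TP + TN = 14 + 18 = 32
Total = 14 + 18 + 2 + 7 = 41
Accuracy = 32 / 41 = 32/41

32/41


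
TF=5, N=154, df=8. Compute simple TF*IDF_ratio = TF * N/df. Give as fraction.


TF * (N/df)
= 5 * (154/8)
= 5 * 77/4
= 385/4

385/4


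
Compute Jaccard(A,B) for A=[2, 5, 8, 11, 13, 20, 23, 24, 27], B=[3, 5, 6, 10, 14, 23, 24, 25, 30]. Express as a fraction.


A intersect B = [5, 23, 24]
|A intersect B| = 3
A union B = [2, 3, 5, 6, 8, 10, 11, 13, 14, 20, 23, 24, 25, 27, 30]
|A union B| = 15
Jaccard = 3/15 = 1/5

1/5


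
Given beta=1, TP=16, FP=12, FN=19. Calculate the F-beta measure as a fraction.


P = TP/(TP+FP) = 16/28 = 4/7
R = TP/(TP+FN) = 16/35 = 16/35
beta^2 = 1^2 = 1
(1 + beta^2) = 2
Numerator = (1+beta^2)*P*R = 128/245
Denominator = beta^2*P + R = 4/7 + 16/35 = 36/35
F_beta = 32/63

32/63


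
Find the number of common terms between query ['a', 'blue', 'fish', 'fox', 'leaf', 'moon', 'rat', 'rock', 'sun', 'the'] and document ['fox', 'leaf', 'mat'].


Query terms: ['a', 'blue', 'fish', 'fox', 'leaf', 'moon', 'rat', 'rock', 'sun', 'the']
Document terms: ['fox', 'leaf', 'mat']
Common terms: ['fox', 'leaf']
Overlap count = 2

2


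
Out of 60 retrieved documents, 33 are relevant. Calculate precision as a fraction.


Precision = relevant_retrieved / total_retrieved
= 33 / 60
= 33 / (33 + 27)
= 11/20

11/20


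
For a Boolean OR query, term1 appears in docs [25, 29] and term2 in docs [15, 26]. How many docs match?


Boolean OR: find union of posting lists
term1 docs: [25, 29]
term2 docs: [15, 26]
Union: [15, 25, 26, 29]
|union| = 4

4


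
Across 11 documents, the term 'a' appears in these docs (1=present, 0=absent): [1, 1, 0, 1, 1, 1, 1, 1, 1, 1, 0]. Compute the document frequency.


Checking each document for 'a':
Doc 1: present
Doc 2: present
Doc 3: absent
Doc 4: present
Doc 5: present
Doc 6: present
Doc 7: present
Doc 8: present
Doc 9: present
Doc 10: present
Doc 11: absent
df = sum of presences = 1 + 1 + 0 + 1 + 1 + 1 + 1 + 1 + 1 + 1 + 0 = 9

9


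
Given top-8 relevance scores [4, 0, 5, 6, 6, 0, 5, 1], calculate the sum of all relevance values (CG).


Cumulative Gain = sum of relevance scores
Position 1: rel=4, running sum=4
Position 2: rel=0, running sum=4
Position 3: rel=5, running sum=9
Position 4: rel=6, running sum=15
Position 5: rel=6, running sum=21
Position 6: rel=0, running sum=21
Position 7: rel=5, running sum=26
Position 8: rel=1, running sum=27
CG = 27

27


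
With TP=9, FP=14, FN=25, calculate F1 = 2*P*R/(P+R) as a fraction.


F1 = 2 * P * R / (P + R)
P = TP/(TP+FP) = 9/23 = 9/23
R = TP/(TP+FN) = 9/34 = 9/34
2 * P * R = 2 * 9/23 * 9/34 = 81/391
P + R = 9/23 + 9/34 = 513/782
F1 = 81/391 / 513/782 = 6/19

6/19


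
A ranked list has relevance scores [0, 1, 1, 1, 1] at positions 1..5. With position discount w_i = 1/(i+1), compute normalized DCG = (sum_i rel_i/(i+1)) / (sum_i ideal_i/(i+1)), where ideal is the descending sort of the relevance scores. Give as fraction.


Position discount weights w_i = 1/(i+1) for i=1..5:
Weights = [1/2, 1/3, 1/4, 1/5, 1/6]
Actual relevance: [0, 1, 1, 1, 1]
DCG = 0/2 + 1/3 + 1/4 + 1/5 + 1/6 = 19/20
Ideal relevance (sorted desc): [1, 1, 1, 1, 0]
Ideal DCG = 1/2 + 1/3 + 1/4 + 1/5 + 0/6 = 77/60
nDCG = DCG / ideal_DCG = 19/20 / 77/60 = 57/77

57/77


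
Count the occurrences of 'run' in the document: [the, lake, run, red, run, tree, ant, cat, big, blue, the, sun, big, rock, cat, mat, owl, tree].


Document has 18 words
Scanning for 'run':
Found at positions: [2, 4]
Count = 2

2


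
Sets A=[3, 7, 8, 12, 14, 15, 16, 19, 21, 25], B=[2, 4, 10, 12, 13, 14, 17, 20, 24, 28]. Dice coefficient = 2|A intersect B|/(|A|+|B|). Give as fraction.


A intersect B = [12, 14]
|A intersect B| = 2
|A| = 10, |B| = 10
Dice = 2*2 / (10+10)
= 4 / 20 = 1/5

1/5


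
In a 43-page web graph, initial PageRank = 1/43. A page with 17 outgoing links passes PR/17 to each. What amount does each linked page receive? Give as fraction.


Initial PR = 1/43 = 1/43
Outlinks = 17
Contribution per link = PR / outlinks
= 1/43 / 17
= 1/731

1/731


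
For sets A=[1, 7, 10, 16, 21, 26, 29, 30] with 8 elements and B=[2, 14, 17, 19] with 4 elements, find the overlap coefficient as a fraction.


A intersect B = []
|A intersect B| = 0
min(|A|, |B|) = min(8, 4) = 4
Overlap = 0 / 4 = 0

0


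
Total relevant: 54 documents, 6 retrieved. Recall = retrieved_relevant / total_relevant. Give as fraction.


Recall = retrieved_relevant / total_relevant
= 6 / 54
= 6 / (6 + 48)
= 1/9

1/9


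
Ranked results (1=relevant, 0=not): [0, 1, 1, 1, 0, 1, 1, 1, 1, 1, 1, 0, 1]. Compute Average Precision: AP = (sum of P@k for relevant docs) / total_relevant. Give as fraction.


Computing P@k for each relevant position:
Position 1: not relevant
Position 2: relevant, P@2 = 1/2 = 1/2
Position 3: relevant, P@3 = 2/3 = 2/3
Position 4: relevant, P@4 = 3/4 = 3/4
Position 5: not relevant
Position 6: relevant, P@6 = 4/6 = 2/3
Position 7: relevant, P@7 = 5/7 = 5/7
Position 8: relevant, P@8 = 6/8 = 3/4
Position 9: relevant, P@9 = 7/9 = 7/9
Position 10: relevant, P@10 = 8/10 = 4/5
Position 11: relevant, P@11 = 9/11 = 9/11
Position 12: not relevant
Position 13: relevant, P@13 = 10/13 = 10/13
Sum of P@k = 1/2 + 2/3 + 3/4 + 2/3 + 5/7 + 3/4 + 7/9 + 4/5 + 9/11 + 10/13 = 324901/45045
AP = 324901/45045 / 10 = 324901/450450

324901/450450


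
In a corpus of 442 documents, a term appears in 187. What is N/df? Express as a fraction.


IDF ratio = N / df
= 442 / 187
= 26/11

26/11


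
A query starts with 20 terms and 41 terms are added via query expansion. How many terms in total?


Original terms: 20
Expansion terms: 41
Total = 20 + 41 = 61

61


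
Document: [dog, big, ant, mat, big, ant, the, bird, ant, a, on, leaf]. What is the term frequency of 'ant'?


Document has 12 words
Scanning for 'ant':
Found at positions: [2, 5, 8]
Count = 3

3


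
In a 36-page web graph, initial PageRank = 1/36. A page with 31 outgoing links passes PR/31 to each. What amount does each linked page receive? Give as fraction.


Initial PR = 1/36 = 1/36
Outlinks = 31
Contribution per link = PR / outlinks
= 1/36 / 31
= 1/1116

1/1116


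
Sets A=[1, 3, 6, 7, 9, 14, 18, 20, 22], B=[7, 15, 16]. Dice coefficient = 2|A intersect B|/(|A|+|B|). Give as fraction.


A intersect B = [7]
|A intersect B| = 1
|A| = 9, |B| = 3
Dice = 2*1 / (9+3)
= 2 / 12 = 1/6

1/6


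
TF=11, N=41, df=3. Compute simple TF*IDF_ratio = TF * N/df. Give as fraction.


TF * (N/df)
= 11 * (41/3)
= 11 * 41/3
= 451/3

451/3


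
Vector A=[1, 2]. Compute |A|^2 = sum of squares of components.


|A|^2 = sum of squared components
A[0]^2 = 1^2 = 1
A[1]^2 = 2^2 = 4
Sum = 1 + 4 = 5

5


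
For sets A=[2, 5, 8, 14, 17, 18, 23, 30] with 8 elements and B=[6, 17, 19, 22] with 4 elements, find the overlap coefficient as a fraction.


A intersect B = [17]
|A intersect B| = 1
min(|A|, |B|) = min(8, 4) = 4
Overlap = 1 / 4 = 1/4

1/4


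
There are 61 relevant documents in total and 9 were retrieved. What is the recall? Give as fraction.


Recall = retrieved_relevant / total_relevant
= 9 / 61
= 9 / (9 + 52)
= 9/61

9/61


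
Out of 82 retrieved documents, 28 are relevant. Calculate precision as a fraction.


Precision = relevant_retrieved / total_retrieved
= 28 / 82
= 28 / (28 + 54)
= 14/41

14/41


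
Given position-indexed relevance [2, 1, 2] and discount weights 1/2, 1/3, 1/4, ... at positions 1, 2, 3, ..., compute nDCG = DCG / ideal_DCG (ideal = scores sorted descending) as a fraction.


Position discount weights w_i = 1/(i+1) for i=1..3:
Weights = [1/2, 1/3, 1/4]
Actual relevance: [2, 1, 2]
DCG = 2/2 + 1/3 + 2/4 = 11/6
Ideal relevance (sorted desc): [2, 2, 1]
Ideal DCG = 2/2 + 2/3 + 1/4 = 23/12
nDCG = DCG / ideal_DCG = 11/6 / 23/12 = 22/23

22/23


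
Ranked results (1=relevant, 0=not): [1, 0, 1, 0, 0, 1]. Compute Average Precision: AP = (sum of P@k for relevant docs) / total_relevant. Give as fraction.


Computing P@k for each relevant position:
Position 1: relevant, P@1 = 1/1 = 1
Position 2: not relevant
Position 3: relevant, P@3 = 2/3 = 2/3
Position 4: not relevant
Position 5: not relevant
Position 6: relevant, P@6 = 3/6 = 1/2
Sum of P@k = 1 + 2/3 + 1/2 = 13/6
AP = 13/6 / 3 = 13/18

13/18


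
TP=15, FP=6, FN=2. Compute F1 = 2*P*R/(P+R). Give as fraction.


F1 = 2 * P * R / (P + R)
P = TP/(TP+FP) = 15/21 = 5/7
R = TP/(TP+FN) = 15/17 = 15/17
2 * P * R = 2 * 5/7 * 15/17 = 150/119
P + R = 5/7 + 15/17 = 190/119
F1 = 150/119 / 190/119 = 15/19

15/19


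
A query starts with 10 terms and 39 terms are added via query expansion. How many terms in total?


Original terms: 10
Expansion terms: 39
Total = 10 + 39 = 49

49


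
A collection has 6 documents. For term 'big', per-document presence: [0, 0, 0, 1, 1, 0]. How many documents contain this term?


Checking each document for 'big':
Doc 1: absent
Doc 2: absent
Doc 3: absent
Doc 4: present
Doc 5: present
Doc 6: absent
df = sum of presences = 0 + 0 + 0 + 1 + 1 + 0 = 2

2


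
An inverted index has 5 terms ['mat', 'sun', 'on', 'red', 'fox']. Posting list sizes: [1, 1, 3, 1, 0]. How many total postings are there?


Summing posting list sizes:
'mat': 1 postings
'sun': 1 postings
'on': 3 postings
'red': 1 postings
'fox': 0 postings
Total = 1 + 1 + 3 + 1 + 0 = 6

6


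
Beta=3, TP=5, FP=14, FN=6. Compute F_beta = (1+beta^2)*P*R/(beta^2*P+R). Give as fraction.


P = TP/(TP+FP) = 5/19 = 5/19
R = TP/(TP+FN) = 5/11 = 5/11
beta^2 = 3^2 = 9
(1 + beta^2) = 10
Numerator = (1+beta^2)*P*R = 250/209
Denominator = beta^2*P + R = 45/19 + 5/11 = 590/209
F_beta = 25/59

25/59


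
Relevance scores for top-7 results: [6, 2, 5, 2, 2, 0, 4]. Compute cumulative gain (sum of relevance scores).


Cumulative Gain = sum of relevance scores
Position 1: rel=6, running sum=6
Position 2: rel=2, running sum=8
Position 3: rel=5, running sum=13
Position 4: rel=2, running sum=15
Position 5: rel=2, running sum=17
Position 6: rel=0, running sum=17
Position 7: rel=4, running sum=21
CG = 21

21


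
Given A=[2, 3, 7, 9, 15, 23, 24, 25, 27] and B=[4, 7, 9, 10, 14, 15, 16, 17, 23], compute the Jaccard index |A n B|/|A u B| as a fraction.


A intersect B = [7, 9, 15, 23]
|A intersect B| = 4
A union B = [2, 3, 4, 7, 9, 10, 14, 15, 16, 17, 23, 24, 25, 27]
|A union B| = 14
Jaccard = 4/14 = 2/7

2/7


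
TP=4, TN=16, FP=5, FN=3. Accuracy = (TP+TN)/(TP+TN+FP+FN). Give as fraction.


Accuracy = (TP + TN) / (TP + TN + FP + FN)
TP + TN = 4 + 16 = 20
Total = 4 + 16 + 5 + 3 = 28
Accuracy = 20 / 28 = 5/7

5/7


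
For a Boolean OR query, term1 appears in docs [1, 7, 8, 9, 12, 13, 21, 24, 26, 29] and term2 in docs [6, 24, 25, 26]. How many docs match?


Boolean OR: find union of posting lists
term1 docs: [1, 7, 8, 9, 12, 13, 21, 24, 26, 29]
term2 docs: [6, 24, 25, 26]
Union: [1, 6, 7, 8, 9, 12, 13, 21, 24, 25, 26, 29]
|union| = 12

12


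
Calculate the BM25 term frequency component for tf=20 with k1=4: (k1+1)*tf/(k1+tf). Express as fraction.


BM25 TF component = (k1+1)*tf / (k1+tf)
k1 = 4, tf = 20
Numerator = (4+1)*20 = 100
Denominator = 4 + 20 = 24
= 100/24 = 25/6

25/6


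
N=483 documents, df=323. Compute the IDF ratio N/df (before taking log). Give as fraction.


IDF ratio = N / df
= 483 / 323
= 483/323

483/323


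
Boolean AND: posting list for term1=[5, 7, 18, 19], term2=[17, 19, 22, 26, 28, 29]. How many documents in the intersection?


Boolean AND: find intersection of posting lists
term1 docs: [5, 7, 18, 19]
term2 docs: [17, 19, 22, 26, 28, 29]
Intersection: [19]
|intersection| = 1

1


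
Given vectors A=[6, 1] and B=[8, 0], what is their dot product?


Dot product = sum of element-wise products
A[0]*B[0] = 6*8 = 48
A[1]*B[1] = 1*0 = 0
Sum = 48 + 0 = 48

48


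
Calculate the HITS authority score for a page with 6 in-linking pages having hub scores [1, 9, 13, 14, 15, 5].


Authority = sum of hub scores of in-linkers
In-link 1: hub score = 1
In-link 2: hub score = 9
In-link 3: hub score = 13
In-link 4: hub score = 14
In-link 5: hub score = 15
In-link 6: hub score = 5
Authority = 1 + 9 + 13 + 14 + 15 + 5 = 57

57


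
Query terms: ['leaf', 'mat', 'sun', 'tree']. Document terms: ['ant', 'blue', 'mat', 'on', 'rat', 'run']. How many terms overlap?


Query terms: ['leaf', 'mat', 'sun', 'tree']
Document terms: ['ant', 'blue', 'mat', 'on', 'rat', 'run']
Common terms: ['mat']
Overlap count = 1

1


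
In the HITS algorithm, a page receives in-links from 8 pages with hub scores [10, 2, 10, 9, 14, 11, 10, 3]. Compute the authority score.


Authority = sum of hub scores of in-linkers
In-link 1: hub score = 10
In-link 2: hub score = 2
In-link 3: hub score = 10
In-link 4: hub score = 9
In-link 5: hub score = 14
In-link 6: hub score = 11
In-link 7: hub score = 10
In-link 8: hub score = 3
Authority = 10 + 2 + 10 + 9 + 14 + 11 + 10 + 3 = 69

69


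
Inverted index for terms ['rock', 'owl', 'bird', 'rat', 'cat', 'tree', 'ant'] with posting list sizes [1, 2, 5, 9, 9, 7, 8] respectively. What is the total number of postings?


Summing posting list sizes:
'rock': 1 postings
'owl': 2 postings
'bird': 5 postings
'rat': 9 postings
'cat': 9 postings
'tree': 7 postings
'ant': 8 postings
Total = 1 + 2 + 5 + 9 + 9 + 7 + 8 = 41

41


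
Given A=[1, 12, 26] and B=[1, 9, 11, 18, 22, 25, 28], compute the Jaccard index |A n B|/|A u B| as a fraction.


A intersect B = [1]
|A intersect B| = 1
A union B = [1, 9, 11, 12, 18, 22, 25, 26, 28]
|A union B| = 9
Jaccard = 1/9 = 1/9

1/9


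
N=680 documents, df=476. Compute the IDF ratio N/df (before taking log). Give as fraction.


IDF ratio = N / df
= 680 / 476
= 10/7

10/7


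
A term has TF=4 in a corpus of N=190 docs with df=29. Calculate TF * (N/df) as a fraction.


TF * (N/df)
= 4 * (190/29)
= 4 * 190/29
= 760/29

760/29


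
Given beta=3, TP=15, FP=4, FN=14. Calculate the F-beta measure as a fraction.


P = TP/(TP+FP) = 15/19 = 15/19
R = TP/(TP+FN) = 15/29 = 15/29
beta^2 = 3^2 = 9
(1 + beta^2) = 10
Numerator = (1+beta^2)*P*R = 2250/551
Denominator = beta^2*P + R = 135/19 + 15/29 = 4200/551
F_beta = 15/28

15/28


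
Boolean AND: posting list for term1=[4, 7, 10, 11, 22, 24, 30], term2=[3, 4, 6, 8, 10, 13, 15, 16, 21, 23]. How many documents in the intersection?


Boolean AND: find intersection of posting lists
term1 docs: [4, 7, 10, 11, 22, 24, 30]
term2 docs: [3, 4, 6, 8, 10, 13, 15, 16, 21, 23]
Intersection: [4, 10]
|intersection| = 2

2


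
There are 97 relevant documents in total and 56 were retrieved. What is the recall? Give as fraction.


Recall = retrieved_relevant / total_relevant
= 56 / 97
= 56 / (56 + 41)
= 56/97

56/97


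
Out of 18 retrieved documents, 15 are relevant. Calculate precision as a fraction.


Precision = relevant_retrieved / total_retrieved
= 15 / 18
= 15 / (15 + 3)
= 5/6

5/6


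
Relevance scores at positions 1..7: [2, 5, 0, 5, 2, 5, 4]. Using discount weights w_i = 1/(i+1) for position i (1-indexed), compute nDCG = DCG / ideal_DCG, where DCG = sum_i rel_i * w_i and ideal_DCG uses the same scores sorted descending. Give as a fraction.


Position discount weights w_i = 1/(i+1) for i=1..7:
Weights = [1/2, 1/3, 1/4, 1/5, 1/6, 1/7, 1/8]
Actual relevance: [2, 5, 0, 5, 2, 5, 4]
DCG = 2/2 + 5/3 + 0/4 + 5/5 + 2/6 + 5/7 + 4/8 = 73/14
Ideal relevance (sorted desc): [5, 5, 5, 4, 2, 2, 0]
Ideal DCG = 5/2 + 5/3 + 5/4 + 4/5 + 2/6 + 2/7 + 0/8 = 957/140
nDCG = DCG / ideal_DCG = 73/14 / 957/140 = 730/957

730/957


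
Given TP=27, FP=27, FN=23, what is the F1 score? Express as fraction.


F1 = 2 * P * R / (P + R)
P = TP/(TP+FP) = 27/54 = 1/2
R = TP/(TP+FN) = 27/50 = 27/50
2 * P * R = 2 * 1/2 * 27/50 = 27/50
P + R = 1/2 + 27/50 = 26/25
F1 = 27/50 / 26/25 = 27/52

27/52


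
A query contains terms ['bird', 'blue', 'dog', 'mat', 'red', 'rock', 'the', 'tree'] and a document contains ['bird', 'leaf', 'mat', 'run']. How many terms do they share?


Query terms: ['bird', 'blue', 'dog', 'mat', 'red', 'rock', 'the', 'tree']
Document terms: ['bird', 'leaf', 'mat', 'run']
Common terms: ['bird', 'mat']
Overlap count = 2

2


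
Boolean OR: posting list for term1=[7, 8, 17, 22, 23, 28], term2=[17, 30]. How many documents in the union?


Boolean OR: find union of posting lists
term1 docs: [7, 8, 17, 22, 23, 28]
term2 docs: [17, 30]
Union: [7, 8, 17, 22, 23, 28, 30]
|union| = 7

7


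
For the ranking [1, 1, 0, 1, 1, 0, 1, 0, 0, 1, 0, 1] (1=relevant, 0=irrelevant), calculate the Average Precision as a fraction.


Computing P@k for each relevant position:
Position 1: relevant, P@1 = 1/1 = 1
Position 2: relevant, P@2 = 2/2 = 1
Position 3: not relevant
Position 4: relevant, P@4 = 3/4 = 3/4
Position 5: relevant, P@5 = 4/5 = 4/5
Position 6: not relevant
Position 7: relevant, P@7 = 5/7 = 5/7
Position 8: not relevant
Position 9: not relevant
Position 10: relevant, P@10 = 6/10 = 3/5
Position 11: not relevant
Position 12: relevant, P@12 = 7/12 = 7/12
Sum of P@k = 1 + 1 + 3/4 + 4/5 + 5/7 + 3/5 + 7/12 = 572/105
AP = 572/105 / 7 = 572/735

572/735


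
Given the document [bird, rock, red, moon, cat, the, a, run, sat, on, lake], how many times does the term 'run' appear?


Document has 11 words
Scanning for 'run':
Found at positions: [7]
Count = 1

1


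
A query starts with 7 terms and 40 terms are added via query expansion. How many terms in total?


Original terms: 7
Expansion terms: 40
Total = 7 + 40 = 47

47


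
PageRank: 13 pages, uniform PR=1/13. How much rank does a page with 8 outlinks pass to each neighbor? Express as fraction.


Initial PR = 1/13 = 1/13
Outlinks = 8
Contribution per link = PR / outlinks
= 1/13 / 8
= 1/104

1/104


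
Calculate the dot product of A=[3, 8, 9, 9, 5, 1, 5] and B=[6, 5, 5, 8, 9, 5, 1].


Dot product = sum of element-wise products
A[0]*B[0] = 3*6 = 18
A[1]*B[1] = 8*5 = 40
A[2]*B[2] = 9*5 = 45
A[3]*B[3] = 9*8 = 72
A[4]*B[4] = 5*9 = 45
A[5]*B[5] = 1*5 = 5
A[6]*B[6] = 5*1 = 5
Sum = 18 + 40 + 45 + 72 + 45 + 5 + 5 = 230

230


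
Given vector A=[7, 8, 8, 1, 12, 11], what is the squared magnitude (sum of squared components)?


|A|^2 = sum of squared components
A[0]^2 = 7^2 = 49
A[1]^2 = 8^2 = 64
A[2]^2 = 8^2 = 64
A[3]^2 = 1^2 = 1
A[4]^2 = 12^2 = 144
A[5]^2 = 11^2 = 121
Sum = 49 + 64 + 64 + 1 + 144 + 121 = 443

443


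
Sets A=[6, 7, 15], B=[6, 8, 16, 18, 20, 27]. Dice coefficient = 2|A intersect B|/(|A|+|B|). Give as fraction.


A intersect B = [6]
|A intersect B| = 1
|A| = 3, |B| = 6
Dice = 2*1 / (3+6)
= 2 / 9 = 2/9

2/9


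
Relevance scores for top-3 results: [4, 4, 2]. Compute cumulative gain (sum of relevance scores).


Cumulative Gain = sum of relevance scores
Position 1: rel=4, running sum=4
Position 2: rel=4, running sum=8
Position 3: rel=2, running sum=10
CG = 10

10


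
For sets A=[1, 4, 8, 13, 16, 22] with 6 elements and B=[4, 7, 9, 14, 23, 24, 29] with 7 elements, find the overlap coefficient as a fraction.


A intersect B = [4]
|A intersect B| = 1
min(|A|, |B|) = min(6, 7) = 6
Overlap = 1 / 6 = 1/6

1/6


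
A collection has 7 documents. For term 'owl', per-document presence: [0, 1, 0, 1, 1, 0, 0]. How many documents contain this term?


Checking each document for 'owl':
Doc 1: absent
Doc 2: present
Doc 3: absent
Doc 4: present
Doc 5: present
Doc 6: absent
Doc 7: absent
df = sum of presences = 0 + 1 + 0 + 1 + 1 + 0 + 0 = 3

3


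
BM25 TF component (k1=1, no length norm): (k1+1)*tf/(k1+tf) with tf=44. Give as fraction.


BM25 TF component = (k1+1)*tf / (k1+tf)
k1 = 1, tf = 44
Numerator = (1+1)*44 = 88
Denominator = 1 + 44 = 45
= 88/45 = 88/45

88/45


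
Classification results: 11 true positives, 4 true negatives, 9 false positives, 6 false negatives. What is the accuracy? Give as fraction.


Accuracy = (TP + TN) / (TP + TN + FP + FN)
TP + TN = 11 + 4 = 15
Total = 11 + 4 + 9 + 6 = 30
Accuracy = 15 / 30 = 1/2

1/2


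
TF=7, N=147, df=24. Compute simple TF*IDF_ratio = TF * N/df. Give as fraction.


TF * (N/df)
= 7 * (147/24)
= 7 * 49/8
= 343/8

343/8


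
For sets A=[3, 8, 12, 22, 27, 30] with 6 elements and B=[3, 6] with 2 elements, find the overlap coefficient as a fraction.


A intersect B = [3]
|A intersect B| = 1
min(|A|, |B|) = min(6, 2) = 2
Overlap = 1 / 2 = 1/2

1/2


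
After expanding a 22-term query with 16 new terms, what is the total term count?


Original terms: 22
Expansion terms: 16
Total = 22 + 16 = 38

38


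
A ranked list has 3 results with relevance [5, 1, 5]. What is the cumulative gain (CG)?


Cumulative Gain = sum of relevance scores
Position 1: rel=5, running sum=5
Position 2: rel=1, running sum=6
Position 3: rel=5, running sum=11
CG = 11

11


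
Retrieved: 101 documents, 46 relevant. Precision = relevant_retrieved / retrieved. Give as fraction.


Precision = relevant_retrieved / total_retrieved
= 46 / 101
= 46 / (46 + 55)
= 46/101

46/101


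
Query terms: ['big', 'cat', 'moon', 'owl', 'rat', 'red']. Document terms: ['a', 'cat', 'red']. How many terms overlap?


Query terms: ['big', 'cat', 'moon', 'owl', 'rat', 'red']
Document terms: ['a', 'cat', 'red']
Common terms: ['cat', 'red']
Overlap count = 2

2


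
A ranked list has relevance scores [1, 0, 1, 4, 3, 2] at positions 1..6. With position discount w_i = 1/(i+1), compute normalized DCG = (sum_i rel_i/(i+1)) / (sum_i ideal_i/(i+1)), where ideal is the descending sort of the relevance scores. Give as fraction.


Position discount weights w_i = 1/(i+1) for i=1..6:
Weights = [1/2, 1/3, 1/4, 1/5, 1/6, 1/7]
Actual relevance: [1, 0, 1, 4, 3, 2]
DCG = 1/2 + 0/3 + 1/4 + 4/5 + 3/6 + 2/7 = 327/140
Ideal relevance (sorted desc): [4, 3, 2, 1, 1, 0]
Ideal DCG = 4/2 + 3/3 + 2/4 + 1/5 + 1/6 + 0/7 = 58/15
nDCG = DCG / ideal_DCG = 327/140 / 58/15 = 981/1624

981/1624


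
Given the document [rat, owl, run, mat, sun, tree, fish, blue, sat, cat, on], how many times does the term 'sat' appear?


Document has 11 words
Scanning for 'sat':
Found at positions: [8]
Count = 1

1


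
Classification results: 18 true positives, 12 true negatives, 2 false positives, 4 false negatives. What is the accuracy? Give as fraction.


Accuracy = (TP + TN) / (TP + TN + FP + FN)
TP + TN = 18 + 12 = 30
Total = 18 + 12 + 2 + 4 = 36
Accuracy = 30 / 36 = 5/6

5/6


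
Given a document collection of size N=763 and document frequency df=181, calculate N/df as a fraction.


IDF ratio = N / df
= 763 / 181
= 763/181

763/181


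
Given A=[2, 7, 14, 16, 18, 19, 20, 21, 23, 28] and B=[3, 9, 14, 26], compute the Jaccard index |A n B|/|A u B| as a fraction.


A intersect B = [14]
|A intersect B| = 1
A union B = [2, 3, 7, 9, 14, 16, 18, 19, 20, 21, 23, 26, 28]
|A union B| = 13
Jaccard = 1/13 = 1/13

1/13


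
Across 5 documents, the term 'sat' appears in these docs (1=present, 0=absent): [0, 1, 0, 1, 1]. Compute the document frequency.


Checking each document for 'sat':
Doc 1: absent
Doc 2: present
Doc 3: absent
Doc 4: present
Doc 5: present
df = sum of presences = 0 + 1 + 0 + 1 + 1 = 3

3


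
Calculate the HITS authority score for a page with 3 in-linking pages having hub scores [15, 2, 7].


Authority = sum of hub scores of in-linkers
In-link 1: hub score = 15
In-link 2: hub score = 2
In-link 3: hub score = 7
Authority = 15 + 2 + 7 = 24

24


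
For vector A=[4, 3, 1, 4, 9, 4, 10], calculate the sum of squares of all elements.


|A|^2 = sum of squared components
A[0]^2 = 4^2 = 16
A[1]^2 = 3^2 = 9
A[2]^2 = 1^2 = 1
A[3]^2 = 4^2 = 16
A[4]^2 = 9^2 = 81
A[5]^2 = 4^2 = 16
A[6]^2 = 10^2 = 100
Sum = 16 + 9 + 1 + 16 + 81 + 16 + 100 = 239

239


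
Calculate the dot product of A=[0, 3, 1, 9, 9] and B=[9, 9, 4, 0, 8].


Dot product = sum of element-wise products
A[0]*B[0] = 0*9 = 0
A[1]*B[1] = 3*9 = 27
A[2]*B[2] = 1*4 = 4
A[3]*B[3] = 9*0 = 0
A[4]*B[4] = 9*8 = 72
Sum = 0 + 27 + 4 + 0 + 72 = 103

103


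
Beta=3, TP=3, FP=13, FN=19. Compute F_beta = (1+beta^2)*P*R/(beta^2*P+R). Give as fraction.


P = TP/(TP+FP) = 3/16 = 3/16
R = TP/(TP+FN) = 3/22 = 3/22
beta^2 = 3^2 = 9
(1 + beta^2) = 10
Numerator = (1+beta^2)*P*R = 45/176
Denominator = beta^2*P + R = 27/16 + 3/22 = 321/176
F_beta = 15/107

15/107


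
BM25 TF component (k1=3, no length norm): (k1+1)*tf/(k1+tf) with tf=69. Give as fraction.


BM25 TF component = (k1+1)*tf / (k1+tf)
k1 = 3, tf = 69
Numerator = (3+1)*69 = 276
Denominator = 3 + 69 = 72
= 276/72 = 23/6

23/6


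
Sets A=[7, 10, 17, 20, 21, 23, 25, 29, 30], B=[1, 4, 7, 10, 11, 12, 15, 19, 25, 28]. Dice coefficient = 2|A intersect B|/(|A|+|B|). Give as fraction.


A intersect B = [7, 10, 25]
|A intersect B| = 3
|A| = 9, |B| = 10
Dice = 2*3 / (9+10)
= 6 / 19 = 6/19

6/19


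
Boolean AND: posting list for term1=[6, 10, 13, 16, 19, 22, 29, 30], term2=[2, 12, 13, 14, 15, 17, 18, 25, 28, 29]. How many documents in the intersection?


Boolean AND: find intersection of posting lists
term1 docs: [6, 10, 13, 16, 19, 22, 29, 30]
term2 docs: [2, 12, 13, 14, 15, 17, 18, 25, 28, 29]
Intersection: [13, 29]
|intersection| = 2

2


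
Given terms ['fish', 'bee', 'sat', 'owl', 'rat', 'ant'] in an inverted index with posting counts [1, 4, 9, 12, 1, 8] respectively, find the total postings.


Summing posting list sizes:
'fish': 1 postings
'bee': 4 postings
'sat': 9 postings
'owl': 12 postings
'rat': 1 postings
'ant': 8 postings
Total = 1 + 4 + 9 + 12 + 1 + 8 = 35

35


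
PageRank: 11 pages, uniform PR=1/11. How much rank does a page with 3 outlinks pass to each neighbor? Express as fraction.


Initial PR = 1/11 = 1/11
Outlinks = 3
Contribution per link = PR / outlinks
= 1/11 / 3
= 1/33

1/33


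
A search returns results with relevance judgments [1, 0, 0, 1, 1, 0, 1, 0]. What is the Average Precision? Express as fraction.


Computing P@k for each relevant position:
Position 1: relevant, P@1 = 1/1 = 1
Position 2: not relevant
Position 3: not relevant
Position 4: relevant, P@4 = 2/4 = 1/2
Position 5: relevant, P@5 = 3/5 = 3/5
Position 6: not relevant
Position 7: relevant, P@7 = 4/7 = 4/7
Position 8: not relevant
Sum of P@k = 1 + 1/2 + 3/5 + 4/7 = 187/70
AP = 187/70 / 4 = 187/280

187/280


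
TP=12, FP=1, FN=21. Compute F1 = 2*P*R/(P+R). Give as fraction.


F1 = 2 * P * R / (P + R)
P = TP/(TP+FP) = 12/13 = 12/13
R = TP/(TP+FN) = 12/33 = 4/11
2 * P * R = 2 * 12/13 * 4/11 = 96/143
P + R = 12/13 + 4/11 = 184/143
F1 = 96/143 / 184/143 = 12/23

12/23


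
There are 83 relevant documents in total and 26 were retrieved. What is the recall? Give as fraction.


Recall = retrieved_relevant / total_relevant
= 26 / 83
= 26 / (26 + 57)
= 26/83

26/83


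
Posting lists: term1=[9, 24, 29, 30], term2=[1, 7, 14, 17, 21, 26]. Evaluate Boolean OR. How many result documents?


Boolean OR: find union of posting lists
term1 docs: [9, 24, 29, 30]
term2 docs: [1, 7, 14, 17, 21, 26]
Union: [1, 7, 9, 14, 17, 21, 24, 26, 29, 30]
|union| = 10

10


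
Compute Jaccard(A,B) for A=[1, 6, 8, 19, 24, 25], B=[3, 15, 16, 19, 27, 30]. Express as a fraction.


A intersect B = [19]
|A intersect B| = 1
A union B = [1, 3, 6, 8, 15, 16, 19, 24, 25, 27, 30]
|A union B| = 11
Jaccard = 1/11 = 1/11

1/11


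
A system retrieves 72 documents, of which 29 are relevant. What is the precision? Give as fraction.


Precision = relevant_retrieved / total_retrieved
= 29 / 72
= 29 / (29 + 43)
= 29/72

29/72


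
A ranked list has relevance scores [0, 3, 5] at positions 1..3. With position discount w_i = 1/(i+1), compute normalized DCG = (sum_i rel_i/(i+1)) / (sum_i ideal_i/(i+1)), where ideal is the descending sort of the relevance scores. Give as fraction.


Position discount weights w_i = 1/(i+1) for i=1..3:
Weights = [1/2, 1/3, 1/4]
Actual relevance: [0, 3, 5]
DCG = 0/2 + 3/3 + 5/4 = 9/4
Ideal relevance (sorted desc): [5, 3, 0]
Ideal DCG = 5/2 + 3/3 + 0/4 = 7/2
nDCG = DCG / ideal_DCG = 9/4 / 7/2 = 9/14

9/14


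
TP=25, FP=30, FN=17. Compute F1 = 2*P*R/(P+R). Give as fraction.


F1 = 2 * P * R / (P + R)
P = TP/(TP+FP) = 25/55 = 5/11
R = TP/(TP+FN) = 25/42 = 25/42
2 * P * R = 2 * 5/11 * 25/42 = 125/231
P + R = 5/11 + 25/42 = 485/462
F1 = 125/231 / 485/462 = 50/97

50/97


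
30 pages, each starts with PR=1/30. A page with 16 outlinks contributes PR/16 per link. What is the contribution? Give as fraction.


Initial PR = 1/30 = 1/30
Outlinks = 16
Contribution per link = PR / outlinks
= 1/30 / 16
= 1/480

1/480


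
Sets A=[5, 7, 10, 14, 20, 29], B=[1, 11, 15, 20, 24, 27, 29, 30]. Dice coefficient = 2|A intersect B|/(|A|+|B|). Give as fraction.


A intersect B = [20, 29]
|A intersect B| = 2
|A| = 6, |B| = 8
Dice = 2*2 / (6+8)
= 4 / 14 = 2/7

2/7


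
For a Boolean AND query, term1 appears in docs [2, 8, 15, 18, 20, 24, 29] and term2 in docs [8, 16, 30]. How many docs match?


Boolean AND: find intersection of posting lists
term1 docs: [2, 8, 15, 18, 20, 24, 29]
term2 docs: [8, 16, 30]
Intersection: [8]
|intersection| = 1

1


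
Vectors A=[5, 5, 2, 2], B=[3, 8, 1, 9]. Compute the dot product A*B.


Dot product = sum of element-wise products
A[0]*B[0] = 5*3 = 15
A[1]*B[1] = 5*8 = 40
A[2]*B[2] = 2*1 = 2
A[3]*B[3] = 2*9 = 18
Sum = 15 + 40 + 2 + 18 = 75

75


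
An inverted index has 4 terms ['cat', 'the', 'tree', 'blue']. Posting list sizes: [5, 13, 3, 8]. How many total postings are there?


Summing posting list sizes:
'cat': 5 postings
'the': 13 postings
'tree': 3 postings
'blue': 8 postings
Total = 5 + 13 + 3 + 8 = 29

29


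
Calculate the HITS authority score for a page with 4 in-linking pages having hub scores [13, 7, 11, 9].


Authority = sum of hub scores of in-linkers
In-link 1: hub score = 13
In-link 2: hub score = 7
In-link 3: hub score = 11
In-link 4: hub score = 9
Authority = 13 + 7 + 11 + 9 = 40

40


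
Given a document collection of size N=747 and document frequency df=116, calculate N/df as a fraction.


IDF ratio = N / df
= 747 / 116
= 747/116

747/116


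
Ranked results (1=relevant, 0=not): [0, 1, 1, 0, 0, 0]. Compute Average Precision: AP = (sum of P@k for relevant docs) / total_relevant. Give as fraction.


Computing P@k for each relevant position:
Position 1: not relevant
Position 2: relevant, P@2 = 1/2 = 1/2
Position 3: relevant, P@3 = 2/3 = 2/3
Position 4: not relevant
Position 5: not relevant
Position 6: not relevant
Sum of P@k = 1/2 + 2/3 = 7/6
AP = 7/6 / 2 = 7/12

7/12


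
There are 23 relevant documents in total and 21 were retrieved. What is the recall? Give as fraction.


Recall = retrieved_relevant / total_relevant
= 21 / 23
= 21 / (21 + 2)
= 21/23

21/23


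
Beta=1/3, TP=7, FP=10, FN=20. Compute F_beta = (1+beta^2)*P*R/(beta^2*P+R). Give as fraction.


P = TP/(TP+FP) = 7/17 = 7/17
R = TP/(TP+FN) = 7/27 = 7/27
beta^2 = 1/3^2 = 1/9
(1 + beta^2) = 10/9
Numerator = (1+beta^2)*P*R = 490/4131
Denominator = beta^2*P + R = 7/153 + 7/27 = 140/459
F_beta = 7/18

7/18


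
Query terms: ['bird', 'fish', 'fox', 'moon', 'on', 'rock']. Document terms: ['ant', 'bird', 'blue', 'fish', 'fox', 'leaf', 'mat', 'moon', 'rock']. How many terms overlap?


Query terms: ['bird', 'fish', 'fox', 'moon', 'on', 'rock']
Document terms: ['ant', 'bird', 'blue', 'fish', 'fox', 'leaf', 'mat', 'moon', 'rock']
Common terms: ['bird', 'fish', 'fox', 'moon', 'rock']
Overlap count = 5

5


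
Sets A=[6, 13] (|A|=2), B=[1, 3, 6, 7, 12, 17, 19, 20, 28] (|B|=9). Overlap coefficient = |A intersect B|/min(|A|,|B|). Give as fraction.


A intersect B = [6]
|A intersect B| = 1
min(|A|, |B|) = min(2, 9) = 2
Overlap = 1 / 2 = 1/2

1/2


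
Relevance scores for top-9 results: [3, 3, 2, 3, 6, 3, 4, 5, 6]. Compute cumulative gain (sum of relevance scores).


Cumulative Gain = sum of relevance scores
Position 1: rel=3, running sum=3
Position 2: rel=3, running sum=6
Position 3: rel=2, running sum=8
Position 4: rel=3, running sum=11
Position 5: rel=6, running sum=17
Position 6: rel=3, running sum=20
Position 7: rel=4, running sum=24
Position 8: rel=5, running sum=29
Position 9: rel=6, running sum=35
CG = 35

35


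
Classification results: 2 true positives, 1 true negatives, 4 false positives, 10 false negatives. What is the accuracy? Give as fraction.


Accuracy = (TP + TN) / (TP + TN + FP + FN)
TP + TN = 2 + 1 = 3
Total = 2 + 1 + 4 + 10 = 17
Accuracy = 3 / 17 = 3/17

3/17


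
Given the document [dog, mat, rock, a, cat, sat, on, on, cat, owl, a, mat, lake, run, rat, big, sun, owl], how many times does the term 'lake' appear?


Document has 18 words
Scanning for 'lake':
Found at positions: [12]
Count = 1

1


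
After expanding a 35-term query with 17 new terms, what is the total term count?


Original terms: 35
Expansion terms: 17
Total = 35 + 17 = 52

52


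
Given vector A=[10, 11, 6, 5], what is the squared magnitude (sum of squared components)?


|A|^2 = sum of squared components
A[0]^2 = 10^2 = 100
A[1]^2 = 11^2 = 121
A[2]^2 = 6^2 = 36
A[3]^2 = 5^2 = 25
Sum = 100 + 121 + 36 + 25 = 282

282


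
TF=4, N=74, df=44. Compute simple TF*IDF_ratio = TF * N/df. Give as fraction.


TF * (N/df)
= 4 * (74/44)
= 4 * 37/22
= 74/11

74/11


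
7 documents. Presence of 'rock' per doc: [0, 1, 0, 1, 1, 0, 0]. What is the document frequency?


Checking each document for 'rock':
Doc 1: absent
Doc 2: present
Doc 3: absent
Doc 4: present
Doc 5: present
Doc 6: absent
Doc 7: absent
df = sum of presences = 0 + 1 + 0 + 1 + 1 + 0 + 0 = 3

3


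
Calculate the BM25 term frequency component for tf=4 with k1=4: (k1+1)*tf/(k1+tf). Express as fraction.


BM25 TF component = (k1+1)*tf / (k1+tf)
k1 = 4, tf = 4
Numerator = (4+1)*4 = 20
Denominator = 4 + 4 = 8
= 20/8 = 5/2

5/2


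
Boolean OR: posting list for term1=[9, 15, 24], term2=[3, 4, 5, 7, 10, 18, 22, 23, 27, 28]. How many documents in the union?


Boolean OR: find union of posting lists
term1 docs: [9, 15, 24]
term2 docs: [3, 4, 5, 7, 10, 18, 22, 23, 27, 28]
Union: [3, 4, 5, 7, 9, 10, 15, 18, 22, 23, 24, 27, 28]
|union| = 13

13


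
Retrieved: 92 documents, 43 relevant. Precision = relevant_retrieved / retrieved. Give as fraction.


Precision = relevant_retrieved / total_retrieved
= 43 / 92
= 43 / (43 + 49)
= 43/92

43/92


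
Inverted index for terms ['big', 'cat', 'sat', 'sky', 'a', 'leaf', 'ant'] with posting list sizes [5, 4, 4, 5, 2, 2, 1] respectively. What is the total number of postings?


Summing posting list sizes:
'big': 5 postings
'cat': 4 postings
'sat': 4 postings
'sky': 5 postings
'a': 2 postings
'leaf': 2 postings
'ant': 1 postings
Total = 5 + 4 + 4 + 5 + 2 + 2 + 1 = 23

23


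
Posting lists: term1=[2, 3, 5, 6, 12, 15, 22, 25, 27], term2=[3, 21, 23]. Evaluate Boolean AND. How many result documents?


Boolean AND: find intersection of posting lists
term1 docs: [2, 3, 5, 6, 12, 15, 22, 25, 27]
term2 docs: [3, 21, 23]
Intersection: [3]
|intersection| = 1

1


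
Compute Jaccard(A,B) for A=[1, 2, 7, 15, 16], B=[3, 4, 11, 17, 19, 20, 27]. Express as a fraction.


A intersect B = []
|A intersect B| = 0
A union B = [1, 2, 3, 4, 7, 11, 15, 16, 17, 19, 20, 27]
|A union B| = 12
Jaccard = 0/12 = 0

0


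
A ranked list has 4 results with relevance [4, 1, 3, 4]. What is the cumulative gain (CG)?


Cumulative Gain = sum of relevance scores
Position 1: rel=4, running sum=4
Position 2: rel=1, running sum=5
Position 3: rel=3, running sum=8
Position 4: rel=4, running sum=12
CG = 12

12


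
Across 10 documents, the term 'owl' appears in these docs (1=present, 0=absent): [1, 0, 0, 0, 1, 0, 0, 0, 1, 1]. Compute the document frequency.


Checking each document for 'owl':
Doc 1: present
Doc 2: absent
Doc 3: absent
Doc 4: absent
Doc 5: present
Doc 6: absent
Doc 7: absent
Doc 8: absent
Doc 9: present
Doc 10: present
df = sum of presences = 1 + 0 + 0 + 0 + 1 + 0 + 0 + 0 + 1 + 1 = 4

4


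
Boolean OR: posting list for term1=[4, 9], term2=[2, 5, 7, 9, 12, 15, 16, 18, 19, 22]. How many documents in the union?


Boolean OR: find union of posting lists
term1 docs: [4, 9]
term2 docs: [2, 5, 7, 9, 12, 15, 16, 18, 19, 22]
Union: [2, 4, 5, 7, 9, 12, 15, 16, 18, 19, 22]
|union| = 11

11


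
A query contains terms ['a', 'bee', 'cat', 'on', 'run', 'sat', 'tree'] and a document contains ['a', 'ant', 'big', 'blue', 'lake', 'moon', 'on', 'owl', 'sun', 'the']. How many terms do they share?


Query terms: ['a', 'bee', 'cat', 'on', 'run', 'sat', 'tree']
Document terms: ['a', 'ant', 'big', 'blue', 'lake', 'moon', 'on', 'owl', 'sun', 'the']
Common terms: ['a', 'on']
Overlap count = 2

2


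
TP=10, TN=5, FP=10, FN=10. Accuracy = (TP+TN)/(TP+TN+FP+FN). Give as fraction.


Accuracy = (TP + TN) / (TP + TN + FP + FN)
TP + TN = 10 + 5 = 15
Total = 10 + 5 + 10 + 10 = 35
Accuracy = 15 / 35 = 3/7

3/7


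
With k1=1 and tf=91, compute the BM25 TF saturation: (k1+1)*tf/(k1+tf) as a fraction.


BM25 TF component = (k1+1)*tf / (k1+tf)
k1 = 1, tf = 91
Numerator = (1+1)*91 = 182
Denominator = 1 + 91 = 92
= 182/92 = 91/46

91/46


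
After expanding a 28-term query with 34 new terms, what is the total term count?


Original terms: 28
Expansion terms: 34
Total = 28 + 34 = 62

62


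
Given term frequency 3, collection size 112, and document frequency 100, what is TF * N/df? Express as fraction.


TF * (N/df)
= 3 * (112/100)
= 3 * 28/25
= 84/25

84/25


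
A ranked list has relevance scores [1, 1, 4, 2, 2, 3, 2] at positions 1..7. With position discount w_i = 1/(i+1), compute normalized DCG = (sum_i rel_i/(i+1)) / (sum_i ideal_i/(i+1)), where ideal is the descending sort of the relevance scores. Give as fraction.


Position discount weights w_i = 1/(i+1) for i=1..7:
Weights = [1/2, 1/3, 1/4, 1/5, 1/6, 1/7, 1/8]
Actual relevance: [1, 1, 4, 2, 2, 3, 2]
DCG = 1/2 + 1/3 + 4/4 + 2/5 + 2/6 + 3/7 + 2/8 = 1363/420
Ideal relevance (sorted desc): [4, 3, 2, 2, 2, 1, 1]
Ideal DCG = 4/2 + 3/3 + 2/4 + 2/5 + 2/6 + 1/7 + 1/8 = 3781/840
nDCG = DCG / ideal_DCG = 1363/420 / 3781/840 = 2726/3781

2726/3781
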